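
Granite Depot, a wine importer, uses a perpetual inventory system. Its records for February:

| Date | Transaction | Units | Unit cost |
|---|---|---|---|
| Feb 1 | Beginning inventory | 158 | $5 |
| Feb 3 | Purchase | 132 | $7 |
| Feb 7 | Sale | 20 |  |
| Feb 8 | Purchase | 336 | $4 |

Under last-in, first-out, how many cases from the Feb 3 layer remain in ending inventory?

112

Feb 7, 20 sold [LIFO — newest first]: 20 @ $7 = $140
Ending inventory: 158 @ $5 + 112 @ $7 + 336 @ $4 = $2,918
Check: goods available $3,058 = COGS $140 + ending $2,918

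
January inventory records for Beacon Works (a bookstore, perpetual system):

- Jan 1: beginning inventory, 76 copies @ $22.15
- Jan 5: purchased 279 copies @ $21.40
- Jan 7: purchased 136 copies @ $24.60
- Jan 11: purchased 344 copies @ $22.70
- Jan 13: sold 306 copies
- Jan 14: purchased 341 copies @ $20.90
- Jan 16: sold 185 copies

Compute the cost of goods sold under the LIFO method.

Jan 13, 306 sold [LIFO — newest first]: 306 @ $22.70 = $6,946.20
Jan 16, 185 sold [LIFO — newest first]: 185 @ $20.90 = $3,866.50
Total COGS = $6,946.20 + $3,866.50 = $10,812.70
Ending inventory: 76 @ $22.15 + 279 @ $21.40 + 136 @ $24.60 + 38 @ $22.70 + 156 @ $20.90 = $15,122.60

COGS = $10,812.70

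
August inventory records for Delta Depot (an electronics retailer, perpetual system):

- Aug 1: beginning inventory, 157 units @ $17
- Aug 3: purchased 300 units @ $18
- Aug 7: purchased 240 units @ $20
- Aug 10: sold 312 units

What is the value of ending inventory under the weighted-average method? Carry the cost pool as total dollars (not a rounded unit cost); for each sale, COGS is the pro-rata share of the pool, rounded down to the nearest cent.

After Aug 1: 157 on hand, pool $2,669.00 (≈ $17.0000 each)
After Aug 3: 457 on hand, pool $8,069.00 (≈ $17.6565 each)
After Aug 7: 697 on hand, pool $12,869.00 (≈ $18.4634 each)
Aug 10, sell 312: 312/697 × $12,869.00 → $5,760.58
Ending inventory (cost pool remaining) = $7,108.42
Check: goods available $12,869.00 = COGS $5,760.58 + ending $7,108.42

Ending inventory = $7,108.42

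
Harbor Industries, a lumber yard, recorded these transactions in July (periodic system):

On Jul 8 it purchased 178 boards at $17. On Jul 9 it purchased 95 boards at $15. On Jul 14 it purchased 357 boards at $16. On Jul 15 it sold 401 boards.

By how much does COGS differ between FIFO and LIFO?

FIFO COGS: 178 @ $17 + 95 @ $15 + 128 @ $16 = $6,499
LIFO COGS: 357 @ $16 + 44 @ $15 = $6,372
Difference = |$6,499 − $6,372| = $127

$127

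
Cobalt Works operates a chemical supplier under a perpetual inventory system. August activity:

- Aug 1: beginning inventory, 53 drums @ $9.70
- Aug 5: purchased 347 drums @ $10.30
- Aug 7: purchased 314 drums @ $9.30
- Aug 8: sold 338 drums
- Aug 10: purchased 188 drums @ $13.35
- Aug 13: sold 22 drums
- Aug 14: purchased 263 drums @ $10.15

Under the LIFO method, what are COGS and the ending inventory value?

COGS = $3,461.10; ending inventory = $8,726.55

Aug 8, 338 sold [LIFO — newest first]: 314 @ $9.30 + 24 @ $10.30 = $3,167.40
Aug 13, 22 sold [LIFO — newest first]: 22 @ $13.35 = $293.70
Total COGS = $3,167.40 + $293.70 = $3,461.10
Ending inventory: 53 @ $9.70 + 323 @ $10.30 + 166 @ $13.35 + 263 @ $10.15 = $8,726.55
Check: goods available $12,187.65 = COGS $3,461.10 + ending $8,726.55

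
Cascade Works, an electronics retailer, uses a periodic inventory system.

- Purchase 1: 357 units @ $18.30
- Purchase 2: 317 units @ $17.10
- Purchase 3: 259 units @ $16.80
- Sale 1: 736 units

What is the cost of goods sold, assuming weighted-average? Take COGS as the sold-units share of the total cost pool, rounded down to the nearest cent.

Sale 1, sell 736: 736/933 × $16,305.00 → $12,862.25
Ending inventory (cost pool remaining) = $3,442.75
Check: goods available $16,305.00 = COGS $12,862.25 + ending $3,442.75

COGS = $12,862.25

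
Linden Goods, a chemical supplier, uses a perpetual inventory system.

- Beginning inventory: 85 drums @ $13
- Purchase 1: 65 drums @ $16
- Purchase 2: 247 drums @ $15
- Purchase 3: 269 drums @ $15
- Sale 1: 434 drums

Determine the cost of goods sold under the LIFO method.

COGS = $6,510

Sale 1 (434) [LIFO — newest first]: 269 @ $15 + 165 @ $15 = $6,510
Ending inventory: 85 @ $13 + 65 @ $16 + 82 @ $15 = $3,375
Check: goods available $9,885 = COGS $6,510 + ending $3,375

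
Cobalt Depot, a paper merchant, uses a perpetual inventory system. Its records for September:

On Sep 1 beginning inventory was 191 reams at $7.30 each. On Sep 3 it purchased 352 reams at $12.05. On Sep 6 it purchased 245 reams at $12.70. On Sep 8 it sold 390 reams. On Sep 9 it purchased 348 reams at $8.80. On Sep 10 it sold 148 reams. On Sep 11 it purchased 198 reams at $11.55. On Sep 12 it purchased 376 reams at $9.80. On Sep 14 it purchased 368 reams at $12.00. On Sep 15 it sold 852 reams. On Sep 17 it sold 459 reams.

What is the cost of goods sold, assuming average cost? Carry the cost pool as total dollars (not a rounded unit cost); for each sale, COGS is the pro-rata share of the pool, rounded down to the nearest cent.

After Sep 1: 191 on hand, pool $1,394.30 (≈ $7.3000 each)
After Sep 3: 543 on hand, pool $5,635.90 (≈ $10.3792 each)
After Sep 6: 788 on hand, pool $8,747.40 (≈ $11.1008 each)
Sep 8, sell 390: 390/788 × $8,747.40 → $4,329.29
After Sep 9: 746 on hand, pool $7,480.51 (≈ $10.0275 each)
Sep 10, sell 148: 148/746 × $7,480.51 → $1,484.06
After Sep 11: 796 on hand, pool $8,283.35 (≈ $10.4062 each)
After Sep 12: 1172 on hand, pool $11,968.15 (≈ $10.2117 each)
After Sep 14: 1540 on hand, pool $16,384.15 (≈ $10.6391 each)
Sep 15, sell 852: 852/1540 × $16,384.15 → $9,064.47
Sep 17, sell 459: 459/688 × $7,319.68 → $4,883.33
Total COGS = $4,329.29 + $1,484.06 + $9,064.47 + $4,883.33 = $19,761.15
Ending inventory (cost pool remaining) = $2,436.35
Check: goods available $22,197.50 = COGS $19,761.15 + ending $2,436.35

COGS = $19,761.15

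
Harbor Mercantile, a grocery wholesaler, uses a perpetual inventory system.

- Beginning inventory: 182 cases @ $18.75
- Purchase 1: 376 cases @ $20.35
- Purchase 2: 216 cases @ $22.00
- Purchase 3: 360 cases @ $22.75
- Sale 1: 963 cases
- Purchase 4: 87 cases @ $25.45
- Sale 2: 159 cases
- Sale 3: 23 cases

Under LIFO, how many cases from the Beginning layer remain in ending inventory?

76

Sale 1 (963) [LIFO — newest first]: 360 @ $22.75 + 216 @ $22.00 + 376 @ $20.35 + 11 @ $18.75 = $20,799.85
Sale 2 (159) [LIFO — newest first]: 87 @ $25.45 + 72 @ $18.75 = $3,564.15
Sale 3 (23) [LIFO — newest first]: 23 @ $18.75 = $431.25
Total COGS = $20,799.85 + $3,564.15 + $431.25 = $24,795.25
Ending inventory: 76 @ $18.75 = $1,425.00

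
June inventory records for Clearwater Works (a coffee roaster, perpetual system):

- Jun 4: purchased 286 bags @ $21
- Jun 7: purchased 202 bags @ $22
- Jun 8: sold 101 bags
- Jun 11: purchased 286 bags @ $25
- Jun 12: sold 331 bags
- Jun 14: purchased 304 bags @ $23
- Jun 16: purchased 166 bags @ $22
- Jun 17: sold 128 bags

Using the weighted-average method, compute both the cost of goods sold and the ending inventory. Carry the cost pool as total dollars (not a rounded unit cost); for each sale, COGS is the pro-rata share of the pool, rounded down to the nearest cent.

COGS = $12,669.72; ending inventory = $15,574.28

After Jun 4: 286 on hand, pool $6,006.00 (≈ $21.0000 each)
After Jun 7: 488 on hand, pool $10,450.00 (≈ $21.4139 each)
Jun 8, sell 101: 101/488 × $10,450.00 → $2,162.80
After Jun 11: 673 on hand, pool $15,437.20 (≈ $22.9379 each)
Jun 12, sell 331: 331/673 × $15,437.20 → $7,592.44
After Jun 14: 646 on hand, pool $14,836.76 (≈ $22.9671 each)
After Jun 16: 812 on hand, pool $18,488.76 (≈ $22.7694 each)
Jun 17, sell 128: 128/812 × $18,488.76 → $2,914.48
Total COGS = $2,162.80 + $7,592.44 + $2,914.48 = $12,669.72
Ending inventory (cost pool remaining) = $15,574.28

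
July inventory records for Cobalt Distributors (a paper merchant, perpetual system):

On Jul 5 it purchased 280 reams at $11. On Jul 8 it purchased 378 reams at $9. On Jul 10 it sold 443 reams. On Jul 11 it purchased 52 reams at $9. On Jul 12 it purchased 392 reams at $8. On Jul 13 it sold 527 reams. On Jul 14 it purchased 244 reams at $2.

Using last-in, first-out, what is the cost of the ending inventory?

Jul 10, 443 sold [LIFO — newest first]: 378 @ $9 + 65 @ $11 = $4,117
Jul 13, 527 sold [LIFO — newest first]: 392 @ $8 + 52 @ $9 + 83 @ $11 = $4,517
Total COGS = $4,117 + $4,517 = $8,634
Ending inventory: 132 @ $11 + 244 @ $2 = $1,940

Ending inventory = $1,940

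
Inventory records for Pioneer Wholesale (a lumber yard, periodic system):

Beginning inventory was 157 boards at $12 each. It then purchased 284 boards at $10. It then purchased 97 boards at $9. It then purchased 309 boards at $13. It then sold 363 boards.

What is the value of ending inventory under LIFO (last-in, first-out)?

Sale 1 (363) [LIFO — newest first]: 309 @ $13 + 54 @ $9 = $4,503
Ending inventory: 157 @ $12 + 284 @ $10 + 43 @ $9 = $5,111

Ending inventory = $5,111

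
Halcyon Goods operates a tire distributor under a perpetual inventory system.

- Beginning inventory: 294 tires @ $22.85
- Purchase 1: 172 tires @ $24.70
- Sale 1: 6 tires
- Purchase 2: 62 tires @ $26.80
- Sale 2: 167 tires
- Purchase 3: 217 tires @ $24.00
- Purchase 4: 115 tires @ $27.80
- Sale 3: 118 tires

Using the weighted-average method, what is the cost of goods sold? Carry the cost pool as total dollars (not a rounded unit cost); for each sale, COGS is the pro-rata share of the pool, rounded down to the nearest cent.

COGS = $7,038.21

After Beginning: 294 on hand, pool $6,717.90 (≈ $22.8500 each)
After Purchase 1: 466 on hand, pool $10,966.30 (≈ $23.5328 each)
Sale 1, sell 6: 6/466 × $10,966.30 → $141.19
After Purchase 2: 522 on hand, pool $12,486.71 (≈ $23.9209 each)
Sale 2, sell 167: 167/522 × $12,486.71 → $3,994.79
After Purchase 3: 572 on hand, pool $13,699.92 (≈ $23.9509 each)
After Purchase 4: 687 on hand, pool $16,896.92 (≈ $24.5952 each)
Sale 3, sell 118: 118/687 × $16,896.92 → $2,902.23
Total COGS = $141.19 + $3,994.79 + $2,902.23 = $7,038.21
Ending inventory (cost pool remaining) = $13,994.69
Check: goods available $21,032.90 = COGS $7,038.21 + ending $13,994.69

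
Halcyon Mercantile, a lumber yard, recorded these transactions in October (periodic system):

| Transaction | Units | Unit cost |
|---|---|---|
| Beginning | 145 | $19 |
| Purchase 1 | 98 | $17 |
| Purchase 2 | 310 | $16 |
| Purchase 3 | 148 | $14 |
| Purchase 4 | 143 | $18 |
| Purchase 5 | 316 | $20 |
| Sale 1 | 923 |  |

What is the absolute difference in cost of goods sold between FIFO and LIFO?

FIFO COGS: 145 @ $19 + 98 @ $17 + 310 @ $16 + 148 @ $14 + 143 @ $18 + 79 @ $20 = $15,607
LIFO COGS: 316 @ $20 + 143 @ $18 + 148 @ $14 + 310 @ $16 + 6 @ $17 = $16,028
Difference = |$15,607 − $16,028| = $421

$421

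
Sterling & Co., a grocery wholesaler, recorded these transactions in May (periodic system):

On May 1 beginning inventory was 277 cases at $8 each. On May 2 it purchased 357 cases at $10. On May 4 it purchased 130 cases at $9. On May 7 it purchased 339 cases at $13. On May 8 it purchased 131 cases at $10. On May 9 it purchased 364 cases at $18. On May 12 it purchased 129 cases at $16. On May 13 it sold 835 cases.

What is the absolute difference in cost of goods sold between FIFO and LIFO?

$4,790

FIFO COGS: 277 @ $8 + 357 @ $10 + 130 @ $9 + 71 @ $13 = $7,879
LIFO COGS: 129 @ $16 + 364 @ $18 + 131 @ $10 + 211 @ $13 = $12,669
Difference = |$7,879 − $12,669| = $4,790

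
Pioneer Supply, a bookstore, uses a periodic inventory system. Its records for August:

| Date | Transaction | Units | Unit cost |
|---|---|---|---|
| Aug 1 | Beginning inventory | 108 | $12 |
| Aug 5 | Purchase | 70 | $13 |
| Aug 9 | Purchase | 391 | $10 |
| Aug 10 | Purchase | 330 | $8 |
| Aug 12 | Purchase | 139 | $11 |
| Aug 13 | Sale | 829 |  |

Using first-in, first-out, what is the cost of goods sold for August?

Aug 13, 829 sold [FIFO — oldest first]: 108 @ $12 + 70 @ $13 + 391 @ $10 + 260 @ $8 = $8,196
Ending inventory: 70 @ $8 + 139 @ $11 = $2,089

COGS = $8,196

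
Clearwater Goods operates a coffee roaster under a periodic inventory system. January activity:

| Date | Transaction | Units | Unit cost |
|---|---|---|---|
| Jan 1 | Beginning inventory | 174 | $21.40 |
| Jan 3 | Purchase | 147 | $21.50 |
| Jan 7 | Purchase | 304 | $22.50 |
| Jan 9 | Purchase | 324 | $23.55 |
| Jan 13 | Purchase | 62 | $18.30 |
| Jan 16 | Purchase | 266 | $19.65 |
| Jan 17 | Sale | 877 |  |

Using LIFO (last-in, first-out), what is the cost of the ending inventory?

Jan 17, 877 sold [LIFO — newest first]: 266 @ $19.65 + 62 @ $18.30 + 324 @ $23.55 + 225 @ $22.50 = $19,054.20
Ending inventory: 174 @ $21.40 + 147 @ $21.50 + 79 @ $22.50 = $8,661.60

Ending inventory = $8,661.60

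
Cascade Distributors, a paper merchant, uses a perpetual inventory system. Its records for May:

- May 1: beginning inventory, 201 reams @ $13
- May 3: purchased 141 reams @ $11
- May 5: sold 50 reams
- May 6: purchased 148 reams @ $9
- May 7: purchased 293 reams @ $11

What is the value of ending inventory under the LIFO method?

Ending inventory = $8,169

May 5, 50 sold [LIFO — newest first]: 50 @ $11 = $550
Ending inventory: 201 @ $13 + 91 @ $11 + 148 @ $9 + 293 @ $11 = $8,169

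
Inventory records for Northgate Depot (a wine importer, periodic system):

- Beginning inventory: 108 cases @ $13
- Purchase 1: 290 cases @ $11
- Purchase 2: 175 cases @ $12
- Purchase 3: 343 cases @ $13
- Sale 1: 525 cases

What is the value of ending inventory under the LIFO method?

Sale 1 (525) [LIFO — newest first]: 343 @ $13 + 175 @ $12 + 7 @ $11 = $6,636
Ending inventory: 108 @ $13 + 283 @ $11 = $4,517

Ending inventory = $4,517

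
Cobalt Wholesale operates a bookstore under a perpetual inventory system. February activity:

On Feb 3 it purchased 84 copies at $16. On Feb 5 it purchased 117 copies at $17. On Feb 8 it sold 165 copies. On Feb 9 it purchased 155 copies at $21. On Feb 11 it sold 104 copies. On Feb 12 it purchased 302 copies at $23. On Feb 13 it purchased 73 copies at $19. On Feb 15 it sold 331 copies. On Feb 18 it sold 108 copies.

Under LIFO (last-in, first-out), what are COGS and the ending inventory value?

Feb 8, 165 sold [LIFO — newest first]: 117 @ $17 + 48 @ $16 = $2,757
Feb 11, 104 sold [LIFO — newest first]: 104 @ $21 = $2,184
Feb 15, 331 sold [LIFO — newest first]: 73 @ $19 + 258 @ $23 = $7,321
Feb 18, 108 sold [LIFO — newest first]: 44 @ $23 + 51 @ $21 + 13 @ $16 = $2,291
Total COGS = $2,757 + $2,184 + $7,321 + $2,291 = $14,553
Ending inventory: 23 @ $16 = $368
Check: goods available $14,921 = COGS $14,553 + ending $368

COGS = $14,553; ending inventory = $368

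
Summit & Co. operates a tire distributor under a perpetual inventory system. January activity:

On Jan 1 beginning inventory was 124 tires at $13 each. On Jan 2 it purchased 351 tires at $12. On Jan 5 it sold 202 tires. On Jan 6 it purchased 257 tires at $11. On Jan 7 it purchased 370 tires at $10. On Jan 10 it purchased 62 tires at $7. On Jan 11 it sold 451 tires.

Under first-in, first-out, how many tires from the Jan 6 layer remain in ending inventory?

Jan 5, 202 sold [FIFO — oldest first]: 124 @ $13 + 78 @ $12 = $2,548
Jan 11, 451 sold [FIFO — oldest first]: 273 @ $12 + 178 @ $11 = $5,234
Total COGS = $2,548 + $5,234 = $7,782
Ending inventory: 79 @ $11 + 370 @ $10 + 62 @ $7 = $5,003

79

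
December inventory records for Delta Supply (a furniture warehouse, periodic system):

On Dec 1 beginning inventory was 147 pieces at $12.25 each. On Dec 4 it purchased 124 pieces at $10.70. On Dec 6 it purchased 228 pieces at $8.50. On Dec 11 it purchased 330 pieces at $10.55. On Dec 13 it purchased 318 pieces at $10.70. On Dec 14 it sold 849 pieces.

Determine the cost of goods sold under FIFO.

COGS = $8,761.05

Dec 14, 849 sold [FIFO — oldest first]: 147 @ $12.25 + 124 @ $10.70 + 228 @ $8.50 + 330 @ $10.55 + 20 @ $10.70 = $8,761.05
Ending inventory: 298 @ $10.70 = $3,188.60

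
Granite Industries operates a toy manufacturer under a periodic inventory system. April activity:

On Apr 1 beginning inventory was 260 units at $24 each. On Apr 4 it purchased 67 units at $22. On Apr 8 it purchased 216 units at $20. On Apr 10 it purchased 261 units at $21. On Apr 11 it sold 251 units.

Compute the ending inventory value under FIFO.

Ending inventory = $11,491

Apr 11, 251 sold [FIFO — oldest first]: 251 @ $24 = $6,024
Ending inventory: 9 @ $24 + 67 @ $22 + 216 @ $20 + 261 @ $21 = $11,491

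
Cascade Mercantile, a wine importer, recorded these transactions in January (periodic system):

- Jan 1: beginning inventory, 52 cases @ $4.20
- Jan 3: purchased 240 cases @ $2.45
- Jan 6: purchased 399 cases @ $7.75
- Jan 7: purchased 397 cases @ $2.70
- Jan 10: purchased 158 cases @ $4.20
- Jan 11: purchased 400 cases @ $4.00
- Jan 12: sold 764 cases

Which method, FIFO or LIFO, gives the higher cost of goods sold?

FIFO

FIFO COGS: 52 @ $4.20 + 240 @ $2.45 + 399 @ $7.75 + 73 @ $2.70 = $4,095.75
LIFO COGS: 400 @ $4.00 + 158 @ $4.20 + 206 @ $2.70 = $2,819.80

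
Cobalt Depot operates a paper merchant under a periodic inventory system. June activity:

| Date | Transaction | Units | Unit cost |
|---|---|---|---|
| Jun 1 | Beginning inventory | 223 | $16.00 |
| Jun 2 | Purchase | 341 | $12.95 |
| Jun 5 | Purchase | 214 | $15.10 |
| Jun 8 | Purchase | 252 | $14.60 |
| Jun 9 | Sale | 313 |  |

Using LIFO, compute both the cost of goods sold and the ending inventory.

Jun 9, 313 sold [LIFO — newest first]: 252 @ $14.60 + 61 @ $15.10 = $4,600.30
Ending inventory: 223 @ $16.00 + 341 @ $12.95 + 153 @ $15.10 = $10,294.25

COGS = $4,600.30; ending inventory = $10,294.25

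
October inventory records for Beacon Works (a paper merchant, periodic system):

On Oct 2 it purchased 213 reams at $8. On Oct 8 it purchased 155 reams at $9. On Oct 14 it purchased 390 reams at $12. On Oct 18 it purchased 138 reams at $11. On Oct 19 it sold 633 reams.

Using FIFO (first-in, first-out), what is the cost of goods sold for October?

COGS = $6,279

Oct 19, 633 sold [FIFO — oldest first]: 213 @ $8 + 155 @ $9 + 265 @ $12 = $6,279
Ending inventory: 125 @ $12 + 138 @ $11 = $3,018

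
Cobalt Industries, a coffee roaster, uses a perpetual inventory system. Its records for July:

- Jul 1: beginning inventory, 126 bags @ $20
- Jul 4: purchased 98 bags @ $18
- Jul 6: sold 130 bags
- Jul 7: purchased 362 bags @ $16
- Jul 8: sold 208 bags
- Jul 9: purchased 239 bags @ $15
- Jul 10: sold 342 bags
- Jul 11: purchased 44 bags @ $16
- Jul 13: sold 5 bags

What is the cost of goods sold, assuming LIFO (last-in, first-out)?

Jul 6, 130 sold [LIFO — newest first]: 98 @ $18 + 32 @ $20 = $2,404
Jul 8, 208 sold [LIFO — newest first]: 208 @ $16 = $3,328
Jul 10, 342 sold [LIFO — newest first]: 239 @ $15 + 103 @ $16 = $5,233
Jul 13, 5 sold [LIFO — newest first]: 5 @ $16 = $80
Total COGS = $2,404 + $3,328 + $5,233 + $80 = $11,045
Ending inventory: 94 @ $20 + 51 @ $16 + 39 @ $16 = $3,320

COGS = $11,045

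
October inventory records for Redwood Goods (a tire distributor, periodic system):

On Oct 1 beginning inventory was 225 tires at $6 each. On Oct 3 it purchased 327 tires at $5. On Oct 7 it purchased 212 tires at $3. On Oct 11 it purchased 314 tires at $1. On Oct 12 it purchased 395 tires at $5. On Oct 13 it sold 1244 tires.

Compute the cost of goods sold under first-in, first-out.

COGS = $4,765

Oct 13, 1244 sold [FIFO — oldest first]: 225 @ $6 + 327 @ $5 + 212 @ $3 + 314 @ $1 + 166 @ $5 = $4,765
Ending inventory: 229 @ $5 = $1,145
Check: goods available $5,910 = COGS $4,765 + ending $1,145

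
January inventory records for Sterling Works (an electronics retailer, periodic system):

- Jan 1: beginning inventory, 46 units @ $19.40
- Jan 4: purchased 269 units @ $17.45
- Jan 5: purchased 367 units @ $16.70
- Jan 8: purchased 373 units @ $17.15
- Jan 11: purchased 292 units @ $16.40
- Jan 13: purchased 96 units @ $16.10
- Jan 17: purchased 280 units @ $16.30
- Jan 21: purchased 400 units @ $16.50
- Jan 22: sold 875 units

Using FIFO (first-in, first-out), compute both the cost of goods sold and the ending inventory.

Jan 22, 875 sold [FIFO — oldest first]: 46 @ $19.40 + 269 @ $17.45 + 367 @ $16.70 + 193 @ $17.15 = $15,025.30
Ending inventory: 180 @ $17.15 + 292 @ $16.40 + 96 @ $16.10 + 280 @ $16.30 + 400 @ $16.50 = $20,585.40
Check: goods available $35,610.70 = COGS $15,025.30 + ending $20,585.40

COGS = $15,025.30; ending inventory = $20,585.40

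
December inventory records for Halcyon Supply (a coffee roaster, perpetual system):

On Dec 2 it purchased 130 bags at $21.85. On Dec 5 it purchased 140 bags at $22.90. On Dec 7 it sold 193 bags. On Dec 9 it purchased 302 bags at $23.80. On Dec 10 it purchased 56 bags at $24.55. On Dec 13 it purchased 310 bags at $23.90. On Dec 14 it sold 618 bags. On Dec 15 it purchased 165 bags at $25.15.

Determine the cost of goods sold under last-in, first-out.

COGS = $19,145.45

Dec 7, 193 sold [LIFO — newest first]: 140 @ $22.90 + 53 @ $21.85 = $4,364.05
Dec 14, 618 sold [LIFO — newest first]: 310 @ $23.90 + 56 @ $24.55 + 252 @ $23.80 = $14,781.40
Total COGS = $4,364.05 + $14,781.40 = $19,145.45
Ending inventory: 77 @ $21.85 + 50 @ $23.80 + 165 @ $25.15 = $7,022.20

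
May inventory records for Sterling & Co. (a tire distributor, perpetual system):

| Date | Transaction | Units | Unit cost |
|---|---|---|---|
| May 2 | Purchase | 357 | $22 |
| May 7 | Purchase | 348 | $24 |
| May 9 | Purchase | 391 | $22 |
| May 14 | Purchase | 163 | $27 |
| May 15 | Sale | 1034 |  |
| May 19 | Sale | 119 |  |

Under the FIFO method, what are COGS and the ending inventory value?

COGS = $26,347; ending inventory = $2,862

May 15, 1034 sold [FIFO — oldest first]: 357 @ $22 + 348 @ $24 + 329 @ $22 = $23,444
May 19, 119 sold [FIFO — oldest first]: 62 @ $22 + 57 @ $27 = $2,903
Total COGS = $23,444 + $2,903 = $26,347
Ending inventory: 106 @ $27 = $2,862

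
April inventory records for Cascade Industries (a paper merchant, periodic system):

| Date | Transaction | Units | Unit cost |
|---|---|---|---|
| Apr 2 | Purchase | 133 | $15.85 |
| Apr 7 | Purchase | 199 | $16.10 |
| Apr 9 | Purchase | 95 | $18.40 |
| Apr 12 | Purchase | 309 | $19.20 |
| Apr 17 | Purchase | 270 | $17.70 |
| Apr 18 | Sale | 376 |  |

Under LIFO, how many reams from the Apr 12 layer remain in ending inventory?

Apr 18, 376 sold [LIFO — newest first]: 270 @ $17.70 + 106 @ $19.20 = $6,814.20
Ending inventory: 133 @ $15.85 + 199 @ $16.10 + 95 @ $18.40 + 203 @ $19.20 = $10,957.55

203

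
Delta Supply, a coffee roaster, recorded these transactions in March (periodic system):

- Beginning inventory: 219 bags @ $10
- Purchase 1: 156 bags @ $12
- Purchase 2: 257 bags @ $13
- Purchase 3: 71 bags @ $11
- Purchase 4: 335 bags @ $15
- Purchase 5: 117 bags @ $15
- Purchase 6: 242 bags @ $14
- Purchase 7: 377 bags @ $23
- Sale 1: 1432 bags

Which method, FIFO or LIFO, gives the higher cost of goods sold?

FIFO COGS: 219 @ $10 + 156 @ $12 + 257 @ $13 + 71 @ $11 + 335 @ $15 + 117 @ $15 + 242 @ $14 + 35 @ $23 = $19,157
LIFO COGS: 377 @ $23 + 242 @ $14 + 117 @ $15 + 335 @ $15 + 71 @ $11 + 257 @ $13 + 33 @ $12 = $23,357

LIFO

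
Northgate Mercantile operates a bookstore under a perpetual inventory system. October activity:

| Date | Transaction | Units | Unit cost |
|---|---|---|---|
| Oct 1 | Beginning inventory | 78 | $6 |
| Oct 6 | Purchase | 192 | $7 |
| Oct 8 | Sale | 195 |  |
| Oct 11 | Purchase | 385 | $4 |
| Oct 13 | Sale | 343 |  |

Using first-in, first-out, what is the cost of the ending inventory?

Oct 8, 195 sold [FIFO — oldest first]: 78 @ $6 + 117 @ $7 = $1,287
Oct 13, 343 sold [FIFO — oldest first]: 75 @ $7 + 268 @ $4 = $1,597
Total COGS = $1,287 + $1,597 = $2,884
Ending inventory: 117 @ $4 = $468

Ending inventory = $468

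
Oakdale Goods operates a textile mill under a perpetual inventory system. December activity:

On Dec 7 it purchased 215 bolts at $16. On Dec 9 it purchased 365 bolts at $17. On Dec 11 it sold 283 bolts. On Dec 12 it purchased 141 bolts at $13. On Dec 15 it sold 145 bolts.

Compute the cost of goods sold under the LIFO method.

COGS = $6,712

Dec 11, 283 sold [LIFO — newest first]: 283 @ $17 = $4,811
Dec 15, 145 sold [LIFO — newest first]: 141 @ $13 + 4 @ $17 = $1,901
Total COGS = $4,811 + $1,901 = $6,712
Ending inventory: 215 @ $16 + 78 @ $17 = $4,766
Check: goods available $11,478 = COGS $6,712 + ending $4,766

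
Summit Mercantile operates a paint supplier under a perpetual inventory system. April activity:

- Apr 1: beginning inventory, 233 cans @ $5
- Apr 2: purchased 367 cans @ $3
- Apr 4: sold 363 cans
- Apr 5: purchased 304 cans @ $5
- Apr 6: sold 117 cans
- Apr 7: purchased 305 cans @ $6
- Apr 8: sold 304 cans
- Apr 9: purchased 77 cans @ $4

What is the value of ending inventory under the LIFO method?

Ending inventory = $2,426

Apr 4, 363 sold [LIFO — newest first]: 363 @ $3 = $1,089
Apr 6, 117 sold [LIFO — newest first]: 117 @ $5 = $585
Apr 8, 304 sold [LIFO — newest first]: 304 @ $6 = $1,824
Total COGS = $1,089 + $585 + $1,824 = $3,498
Ending inventory: 233 @ $5 + 4 @ $3 + 187 @ $5 + 1 @ $6 + 77 @ $4 = $2,426
Check: goods available $5,924 = COGS $3,498 + ending $2,426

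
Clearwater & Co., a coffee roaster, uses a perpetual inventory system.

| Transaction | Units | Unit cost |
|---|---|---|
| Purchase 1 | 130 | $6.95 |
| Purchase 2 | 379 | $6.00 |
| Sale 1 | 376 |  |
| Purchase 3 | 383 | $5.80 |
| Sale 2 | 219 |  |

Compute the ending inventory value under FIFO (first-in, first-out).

Sale 1 (376) [FIFO — oldest first]: 130 @ $6.95 + 246 @ $6.00 = $2,379.50
Sale 2 (219) [FIFO — oldest first]: 133 @ $6.00 + 86 @ $5.80 = $1,296.80
Total COGS = $2,379.50 + $1,296.80 = $3,676.30
Ending inventory: 297 @ $5.80 = $1,722.60

Ending inventory = $1,722.60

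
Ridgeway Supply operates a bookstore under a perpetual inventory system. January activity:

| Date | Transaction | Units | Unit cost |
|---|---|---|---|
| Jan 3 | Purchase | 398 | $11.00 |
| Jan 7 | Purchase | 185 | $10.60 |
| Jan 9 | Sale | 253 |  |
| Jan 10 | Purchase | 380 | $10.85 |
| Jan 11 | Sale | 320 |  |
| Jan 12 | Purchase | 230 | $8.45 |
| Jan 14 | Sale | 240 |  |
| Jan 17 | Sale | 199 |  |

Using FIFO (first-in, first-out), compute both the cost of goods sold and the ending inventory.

Jan 9, 253 sold [FIFO — oldest first]: 253 @ $11.00 = $2,783.00
Jan 11, 320 sold [FIFO — oldest first]: 145 @ $11.00 + 175 @ $10.60 = $3,450.00
Jan 14, 240 sold [FIFO — oldest first]: 10 @ $10.60 + 230 @ $10.85 = $2,601.50
Jan 17, 199 sold [FIFO — oldest first]: 150 @ $10.85 + 49 @ $8.45 = $2,041.55
Total COGS = $2,783.00 + $3,450.00 + $2,601.50 + $2,041.55 = $10,876.05
Ending inventory: 181 @ $8.45 = $1,529.45
Check: goods available $12,405.50 = COGS $10,876.05 + ending $1,529.45

COGS = $10,876.05; ending inventory = $1,529.45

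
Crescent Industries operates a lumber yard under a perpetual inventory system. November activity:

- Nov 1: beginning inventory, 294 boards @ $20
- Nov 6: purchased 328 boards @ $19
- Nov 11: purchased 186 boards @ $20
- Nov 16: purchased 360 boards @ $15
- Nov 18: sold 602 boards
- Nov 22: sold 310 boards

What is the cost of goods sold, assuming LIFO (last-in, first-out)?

Nov 18, 602 sold [LIFO — newest first]: 360 @ $15 + 186 @ $20 + 56 @ $19 = $10,184
Nov 22, 310 sold [LIFO — newest first]: 272 @ $19 + 38 @ $20 = $5,928
Total COGS = $10,184 + $5,928 = $16,112
Ending inventory: 256 @ $20 = $5,120

COGS = $16,112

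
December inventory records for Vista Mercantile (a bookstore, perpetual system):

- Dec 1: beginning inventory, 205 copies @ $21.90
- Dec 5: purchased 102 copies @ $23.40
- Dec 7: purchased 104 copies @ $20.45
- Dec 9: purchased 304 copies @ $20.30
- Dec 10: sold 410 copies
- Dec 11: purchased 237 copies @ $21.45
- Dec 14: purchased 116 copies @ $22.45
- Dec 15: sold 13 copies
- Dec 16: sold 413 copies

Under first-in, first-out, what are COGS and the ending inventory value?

COGS = $17,769.75; ending inventory = $5,092.40

Dec 10, 410 sold [FIFO — oldest first]: 205 @ $21.90 + 102 @ $23.40 + 103 @ $20.45 = $8,982.65
Dec 15, 13 sold [FIFO — oldest first]: 1 @ $20.45 + 12 @ $20.30 = $264.05
Dec 16, 413 sold [FIFO — oldest first]: 292 @ $20.30 + 121 @ $21.45 = $8,523.05
Total COGS = $8,982.65 + $264.05 + $8,523.05 = $17,769.75
Ending inventory: 116 @ $21.45 + 116 @ $22.45 = $5,092.40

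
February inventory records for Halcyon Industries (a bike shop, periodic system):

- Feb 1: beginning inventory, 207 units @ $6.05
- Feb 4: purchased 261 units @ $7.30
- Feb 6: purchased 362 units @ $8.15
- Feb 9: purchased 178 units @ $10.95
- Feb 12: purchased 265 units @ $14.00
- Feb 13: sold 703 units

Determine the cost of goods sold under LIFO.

COGS = $7,778.10

Feb 13, 703 sold [LIFO — newest first]: 265 @ $14.00 + 178 @ $10.95 + 260 @ $8.15 = $7,778.10
Ending inventory: 207 @ $6.05 + 261 @ $7.30 + 102 @ $8.15 = $3,988.95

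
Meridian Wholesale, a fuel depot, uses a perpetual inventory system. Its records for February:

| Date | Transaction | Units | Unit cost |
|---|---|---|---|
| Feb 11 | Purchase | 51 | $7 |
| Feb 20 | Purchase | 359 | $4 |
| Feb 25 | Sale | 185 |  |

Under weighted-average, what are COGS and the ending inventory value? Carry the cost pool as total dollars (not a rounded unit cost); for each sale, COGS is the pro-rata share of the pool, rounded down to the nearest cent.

COGS = $809.03; ending inventory = $983.97

After Feb 11: 51 on hand, pool $357.00 (≈ $7.0000 each)
After Feb 20: 410 on hand, pool $1,793.00 (≈ $4.3732 each)
Feb 25, sell 185: 185/410 × $1,793.00 → $809.03
Ending inventory (cost pool remaining) = $983.97
Check: goods available $1,793.00 = COGS $809.03 + ending $983.97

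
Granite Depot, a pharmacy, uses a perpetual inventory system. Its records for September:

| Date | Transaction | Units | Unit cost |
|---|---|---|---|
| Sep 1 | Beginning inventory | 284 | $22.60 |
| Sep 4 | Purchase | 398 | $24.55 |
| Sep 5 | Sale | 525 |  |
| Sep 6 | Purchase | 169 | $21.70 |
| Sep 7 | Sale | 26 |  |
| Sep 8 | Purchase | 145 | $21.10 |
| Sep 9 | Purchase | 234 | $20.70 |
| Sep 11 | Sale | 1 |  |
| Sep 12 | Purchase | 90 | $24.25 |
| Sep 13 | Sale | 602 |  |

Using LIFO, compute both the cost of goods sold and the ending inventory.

COGS = $26,198.90; ending inventory = $3,743.50

Sep 5, 525 sold [LIFO — newest first]: 398 @ $24.55 + 127 @ $22.60 = $12,641.10
Sep 7, 26 sold [LIFO — newest first]: 26 @ $21.70 = $564.20
Sep 11, 1 sold [LIFO — newest first]: 1 @ $20.70 = $20.70
Sep 13, 602 sold [LIFO — newest first]: 90 @ $24.25 + 233 @ $20.70 + 145 @ $21.10 + 134 @ $21.70 = $12,972.90
Total COGS = $12,641.10 + $564.20 + $20.70 + $12,972.90 = $26,198.90
Ending inventory: 157 @ $22.60 + 9 @ $21.70 = $3,743.50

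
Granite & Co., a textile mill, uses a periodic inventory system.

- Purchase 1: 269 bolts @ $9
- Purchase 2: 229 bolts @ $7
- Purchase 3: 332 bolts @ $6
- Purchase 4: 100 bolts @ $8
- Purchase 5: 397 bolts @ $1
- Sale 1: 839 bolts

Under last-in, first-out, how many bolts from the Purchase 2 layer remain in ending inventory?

219

Sale 1 (839) [LIFO — newest first]: 397 @ $1 + 100 @ $8 + 332 @ $6 + 10 @ $7 = $3,259
Ending inventory: 269 @ $9 + 219 @ $7 = $3,954
Check: goods available $7,213 = COGS $3,259 + ending $3,954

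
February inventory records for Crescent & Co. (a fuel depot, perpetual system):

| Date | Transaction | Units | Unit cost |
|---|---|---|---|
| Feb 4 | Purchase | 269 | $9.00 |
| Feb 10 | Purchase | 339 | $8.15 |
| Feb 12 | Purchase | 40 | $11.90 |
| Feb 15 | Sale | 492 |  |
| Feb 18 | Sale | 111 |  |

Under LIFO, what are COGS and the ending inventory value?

COGS = $5,254.85; ending inventory = $405.00

Feb 15, 492 sold [LIFO — newest first]: 40 @ $11.90 + 339 @ $8.15 + 113 @ $9.00 = $4,255.85
Feb 18, 111 sold [LIFO — newest first]: 111 @ $9.00 = $999.00
Total COGS = $4,255.85 + $999.00 = $5,254.85
Ending inventory: 45 @ $9.00 = $405.00
Check: goods available $5,659.85 = COGS $5,254.85 + ending $405.00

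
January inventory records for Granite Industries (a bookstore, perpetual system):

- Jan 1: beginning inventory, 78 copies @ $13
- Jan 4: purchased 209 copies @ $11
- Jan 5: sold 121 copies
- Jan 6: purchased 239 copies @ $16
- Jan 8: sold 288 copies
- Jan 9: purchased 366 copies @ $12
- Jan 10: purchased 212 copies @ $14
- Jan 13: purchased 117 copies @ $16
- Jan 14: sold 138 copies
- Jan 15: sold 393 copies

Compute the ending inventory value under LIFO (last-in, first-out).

Ending inventory = $3,411

Jan 5, 121 sold [LIFO — newest first]: 121 @ $11 = $1,331
Jan 8, 288 sold [LIFO — newest first]: 239 @ $16 + 49 @ $11 = $4,363
Jan 14, 138 sold [LIFO — newest first]: 117 @ $16 + 21 @ $14 = $2,166
Jan 15, 393 sold [LIFO — newest first]: 191 @ $14 + 202 @ $12 = $5,098
Total COGS = $1,331 + $4,363 + $2,166 + $5,098 = $12,958
Ending inventory: 78 @ $13 + 39 @ $11 + 164 @ $12 = $3,411
Check: goods available $16,369 = COGS $12,958 + ending $3,411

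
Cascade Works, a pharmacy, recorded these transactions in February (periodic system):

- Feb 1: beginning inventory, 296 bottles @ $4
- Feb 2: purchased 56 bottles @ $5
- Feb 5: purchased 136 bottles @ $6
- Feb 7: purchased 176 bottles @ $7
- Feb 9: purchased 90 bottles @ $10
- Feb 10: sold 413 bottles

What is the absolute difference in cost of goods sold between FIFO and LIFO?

$1,173

FIFO COGS: 296 @ $4 + 56 @ $5 + 61 @ $6 = $1,830
LIFO COGS: 90 @ $10 + 176 @ $7 + 136 @ $6 + 11 @ $5 = $3,003
Difference = |$1,830 − $3,003| = $1,173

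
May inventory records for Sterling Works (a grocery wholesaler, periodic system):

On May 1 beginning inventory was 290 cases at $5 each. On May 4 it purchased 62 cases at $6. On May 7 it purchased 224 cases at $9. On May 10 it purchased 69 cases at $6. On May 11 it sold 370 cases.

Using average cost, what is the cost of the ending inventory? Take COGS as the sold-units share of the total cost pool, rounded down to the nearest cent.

May 11, sell 370: 370/645 × $4,252.00 → $2,439.13
Ending inventory (cost pool remaining) = $1,812.87

Ending inventory = $1,812.87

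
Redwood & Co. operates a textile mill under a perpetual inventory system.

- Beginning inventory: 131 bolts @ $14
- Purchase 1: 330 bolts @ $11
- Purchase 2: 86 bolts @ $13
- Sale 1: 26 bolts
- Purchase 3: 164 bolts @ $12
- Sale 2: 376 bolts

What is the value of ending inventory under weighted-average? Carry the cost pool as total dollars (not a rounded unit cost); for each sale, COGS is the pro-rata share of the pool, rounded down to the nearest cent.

Ending inventory = $3,715.74

After Beginning: 131 on hand, pool $1,834.00 (≈ $14.0000 each)
After Purchase 1: 461 on hand, pool $5,464.00 (≈ $11.8525 each)
After Purchase 2: 547 on hand, pool $6,582.00 (≈ $12.0329 each)
Sale 1, sell 26: 26/547 × $6,582.00 → $312.85
After Purchase 3: 685 on hand, pool $8,237.15 (≈ $12.0250 each)
Sale 2, sell 376: 376/685 × $8,237.15 → $4,521.41
Total COGS = $312.85 + $4,521.41 = $4,834.26
Ending inventory (cost pool remaining) = $3,715.74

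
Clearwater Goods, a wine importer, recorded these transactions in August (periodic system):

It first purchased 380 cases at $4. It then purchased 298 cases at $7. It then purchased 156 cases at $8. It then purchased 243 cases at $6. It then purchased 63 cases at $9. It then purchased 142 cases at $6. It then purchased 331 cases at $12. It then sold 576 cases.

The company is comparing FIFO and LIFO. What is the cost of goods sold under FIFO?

FIFO COGS: 380 @ $4 + 196 @ $7 = $2,892
LIFO COGS: 331 @ $12 + 142 @ $6 + 63 @ $9 + 40 @ $6 = $5,631

COGS = $2,892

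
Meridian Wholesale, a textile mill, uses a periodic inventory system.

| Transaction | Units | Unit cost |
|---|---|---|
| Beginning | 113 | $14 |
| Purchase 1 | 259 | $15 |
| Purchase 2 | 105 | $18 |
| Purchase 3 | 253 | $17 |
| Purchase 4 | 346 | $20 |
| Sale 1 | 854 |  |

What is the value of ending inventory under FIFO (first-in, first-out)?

Sale 1 (854) [FIFO — oldest first]: 113 @ $14 + 259 @ $15 + 105 @ $18 + 253 @ $17 + 124 @ $20 = $14,138
Ending inventory: 222 @ $20 = $4,440
Check: goods available $18,578 = COGS $14,138 + ending $4,440

Ending inventory = $4,440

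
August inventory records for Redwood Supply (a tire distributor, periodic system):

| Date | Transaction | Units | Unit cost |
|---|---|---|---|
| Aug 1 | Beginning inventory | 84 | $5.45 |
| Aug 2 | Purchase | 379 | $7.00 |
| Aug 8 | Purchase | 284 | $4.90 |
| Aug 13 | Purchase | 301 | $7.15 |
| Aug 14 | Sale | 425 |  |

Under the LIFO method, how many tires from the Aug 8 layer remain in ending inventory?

160

Aug 14, 425 sold [LIFO — newest first]: 301 @ $7.15 + 124 @ $4.90 = $2,759.75
Ending inventory: 84 @ $5.45 + 379 @ $7.00 + 160 @ $4.90 = $3,894.80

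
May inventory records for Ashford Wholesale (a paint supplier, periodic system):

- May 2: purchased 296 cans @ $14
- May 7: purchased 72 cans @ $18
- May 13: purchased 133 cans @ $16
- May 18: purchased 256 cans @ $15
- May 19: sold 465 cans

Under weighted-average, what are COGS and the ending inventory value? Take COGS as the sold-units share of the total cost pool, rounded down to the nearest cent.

COGS = $7,007.55; ending inventory = $4,400.45

May 19, sell 465: 465/757 × $11,408.00 → $7,007.55
Ending inventory (cost pool remaining) = $4,400.45
Check: goods available $11,408.00 = COGS $7,007.55 + ending $4,400.45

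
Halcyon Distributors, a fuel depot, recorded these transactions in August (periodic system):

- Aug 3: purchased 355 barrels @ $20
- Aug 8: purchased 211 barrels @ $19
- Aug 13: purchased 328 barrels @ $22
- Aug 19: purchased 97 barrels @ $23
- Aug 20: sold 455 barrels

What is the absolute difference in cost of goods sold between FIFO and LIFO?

$1,017

FIFO COGS: 355 @ $20 + 100 @ $19 = $9,000
LIFO COGS: 97 @ $23 + 328 @ $22 + 30 @ $19 = $10,017
Difference = |$9,000 − $10,017| = $1,017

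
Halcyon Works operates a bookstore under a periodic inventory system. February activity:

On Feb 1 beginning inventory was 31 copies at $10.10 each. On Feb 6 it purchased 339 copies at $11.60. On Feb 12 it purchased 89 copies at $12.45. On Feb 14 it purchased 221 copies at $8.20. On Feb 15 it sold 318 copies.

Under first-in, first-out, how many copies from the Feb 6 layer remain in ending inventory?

Feb 15, 318 sold [FIFO — oldest first]: 31 @ $10.10 + 287 @ $11.60 = $3,642.30
Ending inventory: 52 @ $11.60 + 89 @ $12.45 + 221 @ $8.20 = $3,523.45

52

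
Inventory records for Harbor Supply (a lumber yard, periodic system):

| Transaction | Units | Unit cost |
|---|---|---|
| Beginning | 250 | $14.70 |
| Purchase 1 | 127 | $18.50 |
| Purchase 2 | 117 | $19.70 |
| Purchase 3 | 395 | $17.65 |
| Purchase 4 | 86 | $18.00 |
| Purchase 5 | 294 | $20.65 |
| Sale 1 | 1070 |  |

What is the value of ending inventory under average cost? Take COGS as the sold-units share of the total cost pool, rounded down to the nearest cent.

Ending inventory = $3,594.28

Sale 1, sell 1070: 1070/1269 × $22,920.25 → $19,325.97
Ending inventory (cost pool remaining) = $3,594.28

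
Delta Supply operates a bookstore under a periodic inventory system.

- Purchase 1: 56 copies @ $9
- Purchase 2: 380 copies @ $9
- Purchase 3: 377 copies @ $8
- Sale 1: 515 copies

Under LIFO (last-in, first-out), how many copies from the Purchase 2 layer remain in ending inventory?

Sale 1 (515) [LIFO — newest first]: 377 @ $8 + 138 @ $9 = $4,258
Ending inventory: 56 @ $9 + 242 @ $9 = $2,682

242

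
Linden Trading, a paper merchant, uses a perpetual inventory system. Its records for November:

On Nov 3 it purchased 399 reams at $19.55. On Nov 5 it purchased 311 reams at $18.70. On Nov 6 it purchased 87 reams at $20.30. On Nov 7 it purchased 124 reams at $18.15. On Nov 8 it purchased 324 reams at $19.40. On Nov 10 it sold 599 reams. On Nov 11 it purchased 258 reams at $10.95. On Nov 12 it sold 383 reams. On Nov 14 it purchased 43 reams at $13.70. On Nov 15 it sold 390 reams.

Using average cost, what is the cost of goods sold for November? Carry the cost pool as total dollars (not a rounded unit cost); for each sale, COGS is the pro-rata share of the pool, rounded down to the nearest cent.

COGS = $24,441.93

After Nov 3: 399 on hand, pool $7,800.45 (≈ $19.5500 each)
After Nov 5: 710 on hand, pool $13,616.15 (≈ $19.1777 each)
After Nov 6: 797 on hand, pool $15,382.25 (≈ $19.3002 each)
After Nov 7: 921 on hand, pool $17,632.85 (≈ $19.1453 each)
After Nov 8: 1245 on hand, pool $23,918.45 (≈ $19.2116 each)
Nov 10, sell 599: 599/1245 × $23,918.45 → $11,507.75
After Nov 11: 904 on hand, pool $15,235.80 (≈ $16.8538 each)
Nov 12, sell 383: 383/904 × $15,235.80 → $6,454.99
After Nov 14: 564 on hand, pool $9,369.91 (≈ $16.6133 each)
Nov 15, sell 390: 390/564 × $9,369.91 → $6,479.19
Total COGS = $11,507.75 + $6,454.99 + $6,479.19 = $24,441.93
Ending inventory (cost pool remaining) = $2,890.72
Check: goods available $27,332.65 = COGS $24,441.93 + ending $2,890.72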